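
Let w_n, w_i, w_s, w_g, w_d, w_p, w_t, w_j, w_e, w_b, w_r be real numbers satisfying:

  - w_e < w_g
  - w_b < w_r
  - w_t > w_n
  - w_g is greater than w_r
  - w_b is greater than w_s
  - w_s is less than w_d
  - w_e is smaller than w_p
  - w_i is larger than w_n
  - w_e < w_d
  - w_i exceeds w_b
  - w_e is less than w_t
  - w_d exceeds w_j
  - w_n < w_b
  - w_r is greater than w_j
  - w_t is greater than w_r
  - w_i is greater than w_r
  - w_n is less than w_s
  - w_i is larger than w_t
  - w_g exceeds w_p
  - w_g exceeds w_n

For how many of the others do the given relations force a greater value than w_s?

6

Directly above w_s: w_b, w_d.
One step further: w_r, w_i (4 so far).
One step further: w_t, w_g (6 so far).
Nothing else is reachable above w_s; 6 in all.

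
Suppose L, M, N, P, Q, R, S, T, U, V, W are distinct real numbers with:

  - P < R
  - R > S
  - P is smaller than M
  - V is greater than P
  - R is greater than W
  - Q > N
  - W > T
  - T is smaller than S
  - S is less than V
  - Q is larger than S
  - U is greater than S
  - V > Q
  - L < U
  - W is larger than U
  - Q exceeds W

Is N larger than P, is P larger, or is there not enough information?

Following every chain through N: above N we get Q, V.
P is not reached, and no chain runs the other way from P to N.
So the given relations leave the order of N and P undetermined.

undetermined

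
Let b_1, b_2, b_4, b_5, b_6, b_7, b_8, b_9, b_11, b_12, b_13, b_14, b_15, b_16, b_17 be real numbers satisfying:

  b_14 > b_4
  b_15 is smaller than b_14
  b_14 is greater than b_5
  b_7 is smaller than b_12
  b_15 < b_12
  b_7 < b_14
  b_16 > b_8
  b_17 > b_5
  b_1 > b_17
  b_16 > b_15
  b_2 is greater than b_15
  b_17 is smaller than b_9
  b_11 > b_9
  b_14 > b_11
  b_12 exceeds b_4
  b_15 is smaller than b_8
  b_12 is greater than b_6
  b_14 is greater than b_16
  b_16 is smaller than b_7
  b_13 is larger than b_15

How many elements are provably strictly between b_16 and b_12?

1

Chaining upward from b_16 reaches: b_7, b_14.
Chaining downward from b_12 reaches: b_15, b_8, b_7, b_4, b_6.
Strictly between b_16 and b_12 are those in both lists: b_7 — 1 element.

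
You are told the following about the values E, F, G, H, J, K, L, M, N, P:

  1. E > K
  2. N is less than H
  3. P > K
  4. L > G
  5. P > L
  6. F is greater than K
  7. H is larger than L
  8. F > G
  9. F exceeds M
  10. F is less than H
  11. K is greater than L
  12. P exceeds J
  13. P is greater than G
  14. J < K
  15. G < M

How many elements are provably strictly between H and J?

2

Chaining upward from J reaches: K, F, P, E.
Chaining downward from H reaches: G, N, M, L, K, F.
Strictly between J and H are those in both lists: K, F — 2 elements.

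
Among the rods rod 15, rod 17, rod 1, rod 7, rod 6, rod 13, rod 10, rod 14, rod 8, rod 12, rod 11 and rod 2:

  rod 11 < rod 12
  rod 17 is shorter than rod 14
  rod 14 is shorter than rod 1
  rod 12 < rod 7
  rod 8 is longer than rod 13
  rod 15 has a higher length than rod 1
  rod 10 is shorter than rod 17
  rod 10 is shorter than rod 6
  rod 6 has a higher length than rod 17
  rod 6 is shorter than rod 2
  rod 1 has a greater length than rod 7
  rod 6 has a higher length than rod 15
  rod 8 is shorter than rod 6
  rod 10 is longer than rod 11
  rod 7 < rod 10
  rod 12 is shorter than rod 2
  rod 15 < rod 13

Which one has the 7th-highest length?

rod 14

Piecing the relations together gives one ordering: rod 11 < rod 12 < rod 7 < rod 10 < rod 17 < rod 14 < rod 1 < rod 15 < rod 13 < rod 8 < rod 6 < rod 2.
Counting 7 from the largest end gives rod 14.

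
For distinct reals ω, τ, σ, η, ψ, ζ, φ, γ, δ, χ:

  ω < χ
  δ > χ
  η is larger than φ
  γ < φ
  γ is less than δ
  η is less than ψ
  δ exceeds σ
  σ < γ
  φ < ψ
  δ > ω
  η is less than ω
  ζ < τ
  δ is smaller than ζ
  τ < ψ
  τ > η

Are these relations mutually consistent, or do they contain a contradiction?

The single ordering σ < γ < φ < η < ω < χ < δ < ζ < τ < ψ satisfies every listed relation, so no contradiction arises.

consistent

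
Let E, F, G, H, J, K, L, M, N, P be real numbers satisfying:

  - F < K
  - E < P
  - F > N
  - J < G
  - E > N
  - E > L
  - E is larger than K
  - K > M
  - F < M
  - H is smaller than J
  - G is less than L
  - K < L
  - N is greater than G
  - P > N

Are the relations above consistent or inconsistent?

consistent

Every relation is compatible with H < J < G < N < F < M < K < L < E < P; the set is consistent.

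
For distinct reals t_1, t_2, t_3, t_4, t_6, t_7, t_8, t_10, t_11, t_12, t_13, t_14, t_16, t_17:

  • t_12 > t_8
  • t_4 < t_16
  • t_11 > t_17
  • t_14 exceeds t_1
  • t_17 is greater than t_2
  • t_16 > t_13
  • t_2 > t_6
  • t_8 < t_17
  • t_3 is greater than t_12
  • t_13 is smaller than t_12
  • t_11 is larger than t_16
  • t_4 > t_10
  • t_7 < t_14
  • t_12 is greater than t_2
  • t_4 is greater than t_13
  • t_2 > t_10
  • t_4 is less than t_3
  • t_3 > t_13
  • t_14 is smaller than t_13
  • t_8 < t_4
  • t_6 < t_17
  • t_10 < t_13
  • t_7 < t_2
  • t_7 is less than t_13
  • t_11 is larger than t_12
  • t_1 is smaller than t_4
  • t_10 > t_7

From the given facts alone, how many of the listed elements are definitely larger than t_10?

8

Directly above t_10: t_2, t_13, t_4.
One step further: t_17, t_12, t_16, t_3 (7 so far).
One step further: t_11 (8 so far).
No other element is forced above t_10 by the given relations, so the count is 8.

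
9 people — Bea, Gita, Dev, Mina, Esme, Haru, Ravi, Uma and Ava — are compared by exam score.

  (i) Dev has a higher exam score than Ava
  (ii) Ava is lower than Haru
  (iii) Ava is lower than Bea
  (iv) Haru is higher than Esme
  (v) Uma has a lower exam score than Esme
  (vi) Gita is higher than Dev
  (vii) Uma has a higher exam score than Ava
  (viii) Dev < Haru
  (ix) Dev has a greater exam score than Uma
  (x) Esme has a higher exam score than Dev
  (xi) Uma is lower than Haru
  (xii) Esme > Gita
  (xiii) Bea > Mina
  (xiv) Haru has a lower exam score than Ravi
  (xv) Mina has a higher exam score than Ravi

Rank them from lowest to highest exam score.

Ava < Uma < Dev < Gita < Esme < Haru < Ravi < Mina < Bea

The consecutive links are each given: Ava < Uma; Uma < Dev; Dev < Gita; Gita < Esme; Esme < Haru; Haru < Ravi; Ravi < Mina; Mina < Bea.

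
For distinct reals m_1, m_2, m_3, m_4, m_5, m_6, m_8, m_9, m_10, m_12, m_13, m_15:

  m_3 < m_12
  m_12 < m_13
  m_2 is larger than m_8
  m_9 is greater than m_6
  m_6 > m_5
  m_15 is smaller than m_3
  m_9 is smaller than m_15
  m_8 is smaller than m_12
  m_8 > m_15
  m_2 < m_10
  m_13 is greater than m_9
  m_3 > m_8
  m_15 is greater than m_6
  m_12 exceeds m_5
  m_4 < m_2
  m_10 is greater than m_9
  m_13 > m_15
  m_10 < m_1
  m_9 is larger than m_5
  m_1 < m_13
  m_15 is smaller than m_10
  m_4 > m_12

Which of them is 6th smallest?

m_3

The consecutive relations fix a unique order: m_5 < m_6 < m_9 < m_15 < m_8 < m_3 < m_12 < m_4 < m_2 < m_10 < m_1 < m_13.
The 6th smallest is m_3.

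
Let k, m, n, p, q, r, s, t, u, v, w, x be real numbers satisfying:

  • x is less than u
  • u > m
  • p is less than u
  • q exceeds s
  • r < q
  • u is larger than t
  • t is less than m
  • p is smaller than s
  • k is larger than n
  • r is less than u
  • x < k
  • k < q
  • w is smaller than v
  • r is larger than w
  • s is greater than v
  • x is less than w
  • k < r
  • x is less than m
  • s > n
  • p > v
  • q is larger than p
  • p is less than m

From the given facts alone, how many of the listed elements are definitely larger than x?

9

Directly above x: w, k, m, u.
One step further: v, r, q (7 so far).
One step further: p, s (9 so far).
Nothing else is reachable above x; 9 in all.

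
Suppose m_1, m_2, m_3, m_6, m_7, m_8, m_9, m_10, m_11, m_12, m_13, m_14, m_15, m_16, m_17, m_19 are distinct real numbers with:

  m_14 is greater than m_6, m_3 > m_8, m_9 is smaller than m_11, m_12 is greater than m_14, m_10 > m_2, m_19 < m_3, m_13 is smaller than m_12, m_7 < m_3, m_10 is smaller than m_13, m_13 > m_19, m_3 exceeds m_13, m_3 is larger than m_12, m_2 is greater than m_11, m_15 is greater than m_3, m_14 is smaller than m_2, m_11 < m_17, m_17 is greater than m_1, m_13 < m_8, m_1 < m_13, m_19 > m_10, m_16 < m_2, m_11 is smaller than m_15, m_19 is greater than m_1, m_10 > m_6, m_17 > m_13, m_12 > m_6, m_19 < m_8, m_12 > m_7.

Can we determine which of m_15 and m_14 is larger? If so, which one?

m_14 < m_2 and m_2 < m_10 give m_14 < m_10.
Then m_10 < m_19 extends the chain to m_19.
With m_19 < m_13: m_14 < m_2 < m_10 < m_19 < m_13.
Then m_13 < m_12 extends the chain to m_12.
With m_12 < m_3: m_14 < m_2 < m_10 < m_19 < m_13 < m_12 < m_3.
Then m_3 < m_15 extends the chain to m_15.
So m_15 is larger.

m_15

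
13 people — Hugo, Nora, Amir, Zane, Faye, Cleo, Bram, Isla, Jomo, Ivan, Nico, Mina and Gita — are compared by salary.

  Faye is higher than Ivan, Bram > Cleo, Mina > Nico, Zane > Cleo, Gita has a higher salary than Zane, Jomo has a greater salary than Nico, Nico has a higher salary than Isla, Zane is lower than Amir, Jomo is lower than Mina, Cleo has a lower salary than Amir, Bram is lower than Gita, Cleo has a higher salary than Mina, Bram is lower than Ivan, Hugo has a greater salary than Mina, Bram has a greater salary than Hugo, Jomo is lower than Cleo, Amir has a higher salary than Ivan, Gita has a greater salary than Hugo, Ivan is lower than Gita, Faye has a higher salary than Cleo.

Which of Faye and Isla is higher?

Isla < Nico and Nico < Jomo give Isla < Jomo.
With Jomo < Mina: Isla < Nico < Jomo < Mina.
With Mina < Cleo: Isla < Nico < Jomo < Mina < Cleo.
With Cleo < Bram: Isla < Nico < Jomo < Mina < Cleo < Bram.
With Bram < Ivan: Isla < Nico < Jomo < Mina < Cleo < Bram < Ivan.
Then Ivan < Faye extends the chain to Faye.
So Isla < Faye; Faye is the higher of the two.

Faye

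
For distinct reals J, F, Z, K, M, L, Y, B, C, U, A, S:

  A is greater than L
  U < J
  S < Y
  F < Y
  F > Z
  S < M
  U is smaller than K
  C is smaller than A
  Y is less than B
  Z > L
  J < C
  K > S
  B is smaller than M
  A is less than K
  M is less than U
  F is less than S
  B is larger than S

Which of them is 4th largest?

J

Chaining the given pairs: L < Z < F < S < Y < B < M < U < J < C < A < K.
The 4th largest is J.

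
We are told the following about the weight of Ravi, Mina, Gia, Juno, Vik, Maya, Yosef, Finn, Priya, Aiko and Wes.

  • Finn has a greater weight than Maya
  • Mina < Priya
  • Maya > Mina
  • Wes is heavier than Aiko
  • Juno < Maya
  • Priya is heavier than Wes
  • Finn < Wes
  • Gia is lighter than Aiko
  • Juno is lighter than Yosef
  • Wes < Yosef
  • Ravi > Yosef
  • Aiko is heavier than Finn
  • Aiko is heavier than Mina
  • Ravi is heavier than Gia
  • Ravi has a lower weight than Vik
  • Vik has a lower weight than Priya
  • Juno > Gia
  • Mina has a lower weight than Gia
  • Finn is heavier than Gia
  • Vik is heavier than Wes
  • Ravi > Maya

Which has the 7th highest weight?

Chaining the given pairs: Mina < Gia < Juno < Maya < Finn < Aiko < Wes < Yosef < Ravi < Vik < Priya.
The 7th largest is Finn.

Finn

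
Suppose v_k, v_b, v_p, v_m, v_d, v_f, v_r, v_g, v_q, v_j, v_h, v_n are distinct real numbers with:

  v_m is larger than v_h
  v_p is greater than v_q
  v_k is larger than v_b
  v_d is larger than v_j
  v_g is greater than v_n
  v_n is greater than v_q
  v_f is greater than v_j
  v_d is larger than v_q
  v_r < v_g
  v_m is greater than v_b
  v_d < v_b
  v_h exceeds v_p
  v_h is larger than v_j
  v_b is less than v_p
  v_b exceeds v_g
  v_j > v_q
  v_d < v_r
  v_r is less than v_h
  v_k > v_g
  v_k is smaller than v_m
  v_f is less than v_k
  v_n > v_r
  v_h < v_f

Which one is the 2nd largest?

v_k

Chaining the given pairs: v_q < v_j < v_d < v_r < v_n < v_g < v_b < v_p < v_h < v_f < v_k < v_m.
Counting 2 from the largest end gives v_k.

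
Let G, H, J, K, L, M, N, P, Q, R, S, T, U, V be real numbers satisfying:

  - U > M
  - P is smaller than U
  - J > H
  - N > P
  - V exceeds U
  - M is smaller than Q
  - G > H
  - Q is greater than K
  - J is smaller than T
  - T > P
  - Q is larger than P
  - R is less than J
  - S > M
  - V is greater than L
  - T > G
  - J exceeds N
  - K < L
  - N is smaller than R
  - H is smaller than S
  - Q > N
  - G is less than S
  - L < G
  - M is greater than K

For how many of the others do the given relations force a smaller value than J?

Directly below J: H, N, R.
One step further: P (4 so far).
Nothing else is reachable below J; 4 in all.

4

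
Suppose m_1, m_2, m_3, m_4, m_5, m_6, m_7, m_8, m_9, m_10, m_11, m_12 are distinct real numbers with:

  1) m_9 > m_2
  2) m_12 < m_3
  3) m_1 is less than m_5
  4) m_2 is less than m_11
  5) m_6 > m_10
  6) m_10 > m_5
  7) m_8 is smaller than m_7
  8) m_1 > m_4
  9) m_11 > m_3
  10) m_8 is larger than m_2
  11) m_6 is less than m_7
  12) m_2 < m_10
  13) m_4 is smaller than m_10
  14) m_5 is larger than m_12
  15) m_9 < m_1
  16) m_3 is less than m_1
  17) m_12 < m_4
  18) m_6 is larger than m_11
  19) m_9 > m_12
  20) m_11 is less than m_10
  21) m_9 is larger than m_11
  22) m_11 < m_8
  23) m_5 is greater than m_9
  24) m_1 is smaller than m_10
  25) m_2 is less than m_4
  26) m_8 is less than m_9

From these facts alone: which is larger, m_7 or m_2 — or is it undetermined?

m_7

Chaining the given relations: m_2 < m_11 < m_8 < m_9 < m_1 < m_5 < m_10 < m_6 < m_7.
So m_7 is larger.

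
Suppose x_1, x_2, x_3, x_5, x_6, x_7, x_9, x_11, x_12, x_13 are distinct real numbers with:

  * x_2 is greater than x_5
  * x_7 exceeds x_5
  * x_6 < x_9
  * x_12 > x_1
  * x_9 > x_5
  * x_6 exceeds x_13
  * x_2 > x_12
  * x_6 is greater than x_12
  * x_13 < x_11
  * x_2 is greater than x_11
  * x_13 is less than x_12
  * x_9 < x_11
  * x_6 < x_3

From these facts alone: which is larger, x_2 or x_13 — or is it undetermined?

Chaining the given relations: x_13 < x_12 < x_6 < x_9 < x_11 < x_2.
So x_2 is larger.

x_2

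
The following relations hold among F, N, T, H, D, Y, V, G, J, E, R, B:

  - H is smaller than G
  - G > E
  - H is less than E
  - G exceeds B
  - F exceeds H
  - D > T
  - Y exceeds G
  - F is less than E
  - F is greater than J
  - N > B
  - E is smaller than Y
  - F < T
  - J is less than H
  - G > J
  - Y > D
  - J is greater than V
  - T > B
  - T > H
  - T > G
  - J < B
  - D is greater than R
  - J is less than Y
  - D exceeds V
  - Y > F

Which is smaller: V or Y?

V

V < J and J < H give V < H.
Then H < F extends the chain to F.
Then F < E extends the chain to E.
Then E < G extends the chain to G.
With G < T: V < J < H < F < E < G < T.
Then T < D extends the chain to D.
Then D < Y extends the chain to Y.
So V < Y; V is the smaller of the two.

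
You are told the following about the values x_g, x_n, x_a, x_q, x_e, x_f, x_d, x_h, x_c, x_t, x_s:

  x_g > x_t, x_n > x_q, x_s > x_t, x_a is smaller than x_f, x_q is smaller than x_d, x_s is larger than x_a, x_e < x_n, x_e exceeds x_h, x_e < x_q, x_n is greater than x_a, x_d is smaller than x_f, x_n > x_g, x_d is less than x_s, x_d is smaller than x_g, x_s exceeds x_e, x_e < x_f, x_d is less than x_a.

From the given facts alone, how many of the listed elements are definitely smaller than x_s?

6

The elements the relations force below x_s are x_t, x_h, x_e, x_q, x_d, x_a — no chain reaches any other.
That is 6.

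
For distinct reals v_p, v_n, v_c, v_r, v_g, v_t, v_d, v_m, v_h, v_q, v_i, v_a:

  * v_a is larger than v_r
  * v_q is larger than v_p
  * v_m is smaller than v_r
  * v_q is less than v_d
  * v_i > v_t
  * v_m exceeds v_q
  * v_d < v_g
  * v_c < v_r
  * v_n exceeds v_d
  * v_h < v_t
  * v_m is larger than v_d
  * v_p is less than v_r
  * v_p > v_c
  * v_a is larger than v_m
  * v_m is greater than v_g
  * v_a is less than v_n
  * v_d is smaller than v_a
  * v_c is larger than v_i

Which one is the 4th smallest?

Piecing the relations together gives one ordering: v_h < v_t < v_i < v_c < v_p < v_q < v_d < v_g < v_m < v_r < v_a < v_n.
Counting 4 from the smallest end gives v_c.

v_c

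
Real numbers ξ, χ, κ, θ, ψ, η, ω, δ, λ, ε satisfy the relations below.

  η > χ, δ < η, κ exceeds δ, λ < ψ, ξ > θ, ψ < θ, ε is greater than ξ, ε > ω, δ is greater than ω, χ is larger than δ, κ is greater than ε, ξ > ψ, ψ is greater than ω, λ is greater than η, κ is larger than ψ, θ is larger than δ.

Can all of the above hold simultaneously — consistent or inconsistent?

consistent

Every relation is compatible with ω < δ < χ < η < λ < ψ < θ < ξ < ε < κ; the set is consistent.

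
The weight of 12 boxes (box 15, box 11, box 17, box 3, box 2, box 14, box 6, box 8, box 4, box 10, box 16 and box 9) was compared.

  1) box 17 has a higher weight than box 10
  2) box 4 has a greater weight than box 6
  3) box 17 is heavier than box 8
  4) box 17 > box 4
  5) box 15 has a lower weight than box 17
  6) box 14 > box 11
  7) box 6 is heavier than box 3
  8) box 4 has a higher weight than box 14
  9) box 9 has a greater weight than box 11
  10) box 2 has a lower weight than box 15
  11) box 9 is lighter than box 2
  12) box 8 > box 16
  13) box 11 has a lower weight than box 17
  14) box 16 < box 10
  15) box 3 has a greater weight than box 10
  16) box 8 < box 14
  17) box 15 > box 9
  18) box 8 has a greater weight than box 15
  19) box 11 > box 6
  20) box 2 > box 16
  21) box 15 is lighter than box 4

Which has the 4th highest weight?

box 8

Chaining the given pairs: box 16 < box 10 < box 3 < box 6 < box 11 < box 9 < box 2 < box 15 < box 8 < box 14 < box 4 < box 17.
Counting 4 from the largest end gives box 8.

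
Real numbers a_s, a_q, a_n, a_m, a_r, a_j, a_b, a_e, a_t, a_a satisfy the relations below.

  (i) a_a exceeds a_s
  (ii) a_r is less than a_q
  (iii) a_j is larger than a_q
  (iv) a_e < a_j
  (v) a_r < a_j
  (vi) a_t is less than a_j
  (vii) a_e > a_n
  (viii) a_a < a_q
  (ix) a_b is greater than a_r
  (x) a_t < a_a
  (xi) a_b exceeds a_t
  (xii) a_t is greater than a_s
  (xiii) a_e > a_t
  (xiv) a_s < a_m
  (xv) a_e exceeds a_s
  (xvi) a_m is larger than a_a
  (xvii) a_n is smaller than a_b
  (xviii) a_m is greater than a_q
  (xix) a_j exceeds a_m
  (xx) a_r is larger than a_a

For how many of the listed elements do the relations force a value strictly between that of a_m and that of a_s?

The relations place a_s below a_m. An element lies strictly between them when it is forced above a_s and also forced below a_m.
Above a_s: {a_t, a_a, a_r, a_e, a_q, a_b, a_j}. Below a_m: {a_t, a_a, a_r, a_q}.
Intersection: {a_t, a_a, a_r, a_q} — 4.

4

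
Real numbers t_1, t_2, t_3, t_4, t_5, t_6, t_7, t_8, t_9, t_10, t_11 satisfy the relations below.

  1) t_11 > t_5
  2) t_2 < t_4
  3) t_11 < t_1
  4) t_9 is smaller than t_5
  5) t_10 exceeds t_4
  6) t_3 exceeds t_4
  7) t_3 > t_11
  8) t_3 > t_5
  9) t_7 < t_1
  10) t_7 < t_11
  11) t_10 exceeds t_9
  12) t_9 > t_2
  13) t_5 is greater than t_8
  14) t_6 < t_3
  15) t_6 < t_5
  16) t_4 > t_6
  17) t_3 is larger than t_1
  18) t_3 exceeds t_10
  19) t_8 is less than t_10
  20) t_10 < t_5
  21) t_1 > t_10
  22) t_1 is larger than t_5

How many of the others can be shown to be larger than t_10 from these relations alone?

4

Directly above t_10: t_5, t_1, t_3.
One step further: t_11 (4 so far).
No other element is forced above t_10 by the given relations, so the count is 4.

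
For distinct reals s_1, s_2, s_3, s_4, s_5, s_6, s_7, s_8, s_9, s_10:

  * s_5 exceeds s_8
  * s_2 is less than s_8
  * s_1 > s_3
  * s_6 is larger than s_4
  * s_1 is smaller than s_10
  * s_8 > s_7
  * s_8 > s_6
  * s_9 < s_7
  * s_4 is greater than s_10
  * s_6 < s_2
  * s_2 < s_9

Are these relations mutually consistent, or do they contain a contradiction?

consistent

Every relation is compatible with s_3 < s_1 < s_10 < s_4 < s_6 < s_2 < s_9 < s_7 < s_8 < s_5; the set is consistent.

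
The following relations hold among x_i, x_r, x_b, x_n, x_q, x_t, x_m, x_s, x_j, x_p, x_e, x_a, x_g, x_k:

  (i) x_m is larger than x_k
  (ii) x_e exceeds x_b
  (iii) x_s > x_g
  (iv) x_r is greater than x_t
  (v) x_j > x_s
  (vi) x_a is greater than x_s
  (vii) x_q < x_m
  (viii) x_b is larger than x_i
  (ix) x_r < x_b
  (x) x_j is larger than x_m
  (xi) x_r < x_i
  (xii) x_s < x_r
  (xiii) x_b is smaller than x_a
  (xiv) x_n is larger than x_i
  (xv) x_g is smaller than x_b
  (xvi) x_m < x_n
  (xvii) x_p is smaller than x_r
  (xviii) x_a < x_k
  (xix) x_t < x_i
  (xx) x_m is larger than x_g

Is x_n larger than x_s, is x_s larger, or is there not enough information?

Following the relations from x_s: x_s < x_r < x_i < x_b < x_a < x_k < x_m < x_n.
So x_n is larger.

x_n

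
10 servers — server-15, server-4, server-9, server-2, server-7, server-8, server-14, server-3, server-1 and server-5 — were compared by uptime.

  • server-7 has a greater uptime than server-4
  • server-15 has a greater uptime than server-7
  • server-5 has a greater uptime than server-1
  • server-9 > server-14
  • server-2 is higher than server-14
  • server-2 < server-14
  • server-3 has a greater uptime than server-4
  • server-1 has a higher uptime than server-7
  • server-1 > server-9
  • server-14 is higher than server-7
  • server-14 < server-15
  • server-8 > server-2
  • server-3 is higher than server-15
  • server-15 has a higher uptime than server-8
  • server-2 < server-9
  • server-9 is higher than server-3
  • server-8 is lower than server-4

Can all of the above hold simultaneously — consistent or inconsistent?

inconsistent

Chaining the given relations yields server-2 < server-8 < server-4 < server-7 < server-14, so server-2 < server-14. But one relation states server-14 < server-2. These cannot both hold.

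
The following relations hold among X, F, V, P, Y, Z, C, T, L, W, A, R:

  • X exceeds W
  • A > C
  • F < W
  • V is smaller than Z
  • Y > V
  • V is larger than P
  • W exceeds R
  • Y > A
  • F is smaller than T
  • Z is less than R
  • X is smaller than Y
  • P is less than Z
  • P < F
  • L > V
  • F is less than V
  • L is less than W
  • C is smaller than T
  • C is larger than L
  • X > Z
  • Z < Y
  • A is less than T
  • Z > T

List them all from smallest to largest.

P < F < V < L < C < A < T < Z < R < W < X < Y

The consecutive links are each given: P < F; F < V; V < L; L < C; C < A; A < T; T < Z; Z < R; R < W; W < X; X < Y.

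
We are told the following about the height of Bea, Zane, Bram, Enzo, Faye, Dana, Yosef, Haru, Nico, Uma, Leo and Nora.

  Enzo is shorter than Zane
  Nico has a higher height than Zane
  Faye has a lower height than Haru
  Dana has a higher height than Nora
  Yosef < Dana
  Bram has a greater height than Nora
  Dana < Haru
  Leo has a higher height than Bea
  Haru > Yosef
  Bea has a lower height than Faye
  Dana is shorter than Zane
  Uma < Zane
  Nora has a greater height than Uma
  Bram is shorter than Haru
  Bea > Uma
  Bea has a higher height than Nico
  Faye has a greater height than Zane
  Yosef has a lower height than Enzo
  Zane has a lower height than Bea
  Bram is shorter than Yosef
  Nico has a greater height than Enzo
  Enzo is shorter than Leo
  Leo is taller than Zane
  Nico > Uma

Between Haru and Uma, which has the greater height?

Link the given pairs in sequence: Uma < Nora; Nora < Bram; Bram < Yosef; Yosef < Dana; Dana < Zane; Zane < Nico; Nico < Bea; Bea < Faye; Faye < Haru.
Chaining these gives Uma < Nora < Bram < Yosef < Dana < Zane < Nico < Bea < Faye < Haru.
So Uma < Haru; Haru is the taller of the two.

Haru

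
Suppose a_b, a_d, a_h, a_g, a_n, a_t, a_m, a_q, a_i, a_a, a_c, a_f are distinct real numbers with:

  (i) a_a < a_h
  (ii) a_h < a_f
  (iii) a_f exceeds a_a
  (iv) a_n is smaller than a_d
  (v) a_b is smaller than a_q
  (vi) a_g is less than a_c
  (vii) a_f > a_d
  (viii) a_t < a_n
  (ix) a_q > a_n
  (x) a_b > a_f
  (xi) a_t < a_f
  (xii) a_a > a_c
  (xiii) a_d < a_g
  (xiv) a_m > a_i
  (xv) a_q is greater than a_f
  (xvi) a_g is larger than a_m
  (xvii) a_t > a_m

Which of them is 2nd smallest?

a_m

The consecutive relations fix a unique order: a_i < a_m < a_t < a_n < a_d < a_g < a_c < a_a < a_h < a_f < a_b < a_q.
The 2nd smallest is a_m.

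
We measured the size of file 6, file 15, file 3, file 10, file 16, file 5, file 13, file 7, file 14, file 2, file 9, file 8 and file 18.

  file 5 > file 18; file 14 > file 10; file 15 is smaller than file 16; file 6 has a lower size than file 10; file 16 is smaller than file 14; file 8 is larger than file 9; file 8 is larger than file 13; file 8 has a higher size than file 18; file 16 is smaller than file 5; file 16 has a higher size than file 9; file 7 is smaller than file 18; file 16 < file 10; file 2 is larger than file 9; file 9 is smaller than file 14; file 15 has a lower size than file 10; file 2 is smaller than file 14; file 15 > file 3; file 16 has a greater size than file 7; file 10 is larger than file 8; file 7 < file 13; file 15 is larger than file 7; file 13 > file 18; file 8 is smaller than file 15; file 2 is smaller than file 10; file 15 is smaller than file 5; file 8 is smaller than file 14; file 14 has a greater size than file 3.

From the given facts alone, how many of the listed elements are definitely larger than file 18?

7

The elements the relations force above file 18 are file 13, file 8, file 15, file 16, file 5, file 10, file 14 — no chain reaches any other.
That is 7.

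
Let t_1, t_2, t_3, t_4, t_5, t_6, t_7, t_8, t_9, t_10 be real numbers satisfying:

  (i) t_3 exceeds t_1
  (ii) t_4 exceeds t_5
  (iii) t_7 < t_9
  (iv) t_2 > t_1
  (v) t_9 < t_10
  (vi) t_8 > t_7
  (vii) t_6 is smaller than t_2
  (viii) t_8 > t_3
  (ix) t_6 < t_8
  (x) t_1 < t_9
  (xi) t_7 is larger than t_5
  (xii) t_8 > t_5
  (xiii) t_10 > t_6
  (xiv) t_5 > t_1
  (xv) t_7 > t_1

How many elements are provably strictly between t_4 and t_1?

1

Chaining upward from t_1 reaches: t_3, t_5, t_2, t_7, t_9, t_8, t_10.
Chaining downward from t_4 reaches: t_5.
Strictly between t_1 and t_4 are those in both lists: t_5 — 1 element.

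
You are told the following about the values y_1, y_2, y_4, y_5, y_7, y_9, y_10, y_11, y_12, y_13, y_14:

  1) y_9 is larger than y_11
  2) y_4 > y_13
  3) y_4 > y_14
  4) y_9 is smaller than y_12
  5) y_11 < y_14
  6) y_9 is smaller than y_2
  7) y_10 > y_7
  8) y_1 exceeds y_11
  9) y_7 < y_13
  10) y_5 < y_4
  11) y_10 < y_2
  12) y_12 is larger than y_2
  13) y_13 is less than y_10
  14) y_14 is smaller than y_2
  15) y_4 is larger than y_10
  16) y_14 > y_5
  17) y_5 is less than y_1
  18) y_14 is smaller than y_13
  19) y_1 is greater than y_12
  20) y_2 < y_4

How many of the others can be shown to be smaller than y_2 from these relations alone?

Directly below y_2: y_14, y_9, y_10.
One step further: y_5, y_11, y_7, y_13 (7 so far).
No other element is forced below y_2 by the given relations, so the count is 7.

7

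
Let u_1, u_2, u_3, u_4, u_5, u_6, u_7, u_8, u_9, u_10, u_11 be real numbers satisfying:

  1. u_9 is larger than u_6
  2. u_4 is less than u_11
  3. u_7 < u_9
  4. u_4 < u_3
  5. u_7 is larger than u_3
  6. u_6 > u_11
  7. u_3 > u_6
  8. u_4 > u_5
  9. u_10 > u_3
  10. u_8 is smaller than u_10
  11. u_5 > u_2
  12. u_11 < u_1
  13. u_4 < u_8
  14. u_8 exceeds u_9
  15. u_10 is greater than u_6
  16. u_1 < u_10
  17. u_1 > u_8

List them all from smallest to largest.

Each adjacent pair is fixed by a given relation: u_2 < u_5; u_5 < u_4; u_4 < u_11; u_11 < u_6; u_6 < u_3; u_3 < u_7; u_7 < u_9; u_9 < u_8; u_8 < u_1; u_1 < u_10. Chaining them end to end gives the full order.

u_2 < u_5 < u_4 < u_11 < u_6 < u_3 < u_7 < u_9 < u_8 < u_1 < u_10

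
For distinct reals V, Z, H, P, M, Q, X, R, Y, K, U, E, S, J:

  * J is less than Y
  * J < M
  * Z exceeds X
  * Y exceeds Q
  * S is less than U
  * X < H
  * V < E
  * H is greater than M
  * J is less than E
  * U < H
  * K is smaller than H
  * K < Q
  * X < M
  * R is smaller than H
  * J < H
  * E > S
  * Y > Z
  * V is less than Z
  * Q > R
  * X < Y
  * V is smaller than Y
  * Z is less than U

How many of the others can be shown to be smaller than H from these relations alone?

Directly below H: K, J, X, R, U, M.
One step further: S, Z (8 so far).
One step further: V (9 so far).
No other element is forced below H by the given relations, so the count is 9.

9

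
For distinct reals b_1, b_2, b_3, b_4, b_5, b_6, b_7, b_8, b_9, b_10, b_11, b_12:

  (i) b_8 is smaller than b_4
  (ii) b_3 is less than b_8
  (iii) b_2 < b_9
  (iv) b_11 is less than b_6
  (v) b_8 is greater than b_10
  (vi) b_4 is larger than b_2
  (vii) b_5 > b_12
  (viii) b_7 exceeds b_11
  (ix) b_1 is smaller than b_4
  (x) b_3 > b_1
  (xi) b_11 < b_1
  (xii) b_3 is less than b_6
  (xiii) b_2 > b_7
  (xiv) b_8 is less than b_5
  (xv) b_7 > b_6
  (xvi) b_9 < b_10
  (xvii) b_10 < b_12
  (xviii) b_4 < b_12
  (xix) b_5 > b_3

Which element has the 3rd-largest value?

Piecing the relations together gives one ordering: b_11 < b_1 < b_3 < b_6 < b_7 < b_2 < b_9 < b_10 < b_8 < b_4 < b_12 < b_5.
The 3rd largest is b_4.

b_4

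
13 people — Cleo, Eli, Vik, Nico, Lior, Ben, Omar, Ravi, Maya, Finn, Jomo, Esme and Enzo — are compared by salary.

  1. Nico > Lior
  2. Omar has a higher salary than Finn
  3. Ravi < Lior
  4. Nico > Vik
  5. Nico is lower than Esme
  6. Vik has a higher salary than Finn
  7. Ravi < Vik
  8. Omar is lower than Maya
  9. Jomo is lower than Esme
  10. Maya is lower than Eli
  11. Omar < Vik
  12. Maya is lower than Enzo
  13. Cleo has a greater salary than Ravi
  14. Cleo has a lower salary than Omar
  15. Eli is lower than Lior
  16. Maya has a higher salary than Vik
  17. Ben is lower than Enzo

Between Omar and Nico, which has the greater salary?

Nico

Omar < Vik and Vik < Maya give Omar < Maya.
With Maya < Eli: Omar < Vik < Maya < Eli.
Then Eli < Lior extends the chain to Lior.
Then Lior < Nico extends the chain to Nico.
So Omar < Nico; Nico is the higher of the two.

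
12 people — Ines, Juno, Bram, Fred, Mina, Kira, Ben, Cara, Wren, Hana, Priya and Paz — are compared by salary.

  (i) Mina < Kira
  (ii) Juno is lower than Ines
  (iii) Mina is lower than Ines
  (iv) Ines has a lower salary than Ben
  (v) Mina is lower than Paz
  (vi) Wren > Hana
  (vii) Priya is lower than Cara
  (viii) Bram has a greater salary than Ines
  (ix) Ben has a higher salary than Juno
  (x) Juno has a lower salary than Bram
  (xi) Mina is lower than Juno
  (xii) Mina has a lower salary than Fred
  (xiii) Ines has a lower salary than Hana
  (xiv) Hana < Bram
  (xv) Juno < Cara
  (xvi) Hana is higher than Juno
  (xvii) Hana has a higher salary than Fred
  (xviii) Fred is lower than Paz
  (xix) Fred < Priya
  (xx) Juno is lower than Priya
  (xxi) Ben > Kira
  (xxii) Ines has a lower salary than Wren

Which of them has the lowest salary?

Mina

Chaining upward from Mina: directly above it, Fred, Juno, Ines, Kira, Paz; then Hana, Priya, Cara, Wren, Ben, Bram.
That covers every other element, and nothing is given below Mina, so Mina is the lowest salary.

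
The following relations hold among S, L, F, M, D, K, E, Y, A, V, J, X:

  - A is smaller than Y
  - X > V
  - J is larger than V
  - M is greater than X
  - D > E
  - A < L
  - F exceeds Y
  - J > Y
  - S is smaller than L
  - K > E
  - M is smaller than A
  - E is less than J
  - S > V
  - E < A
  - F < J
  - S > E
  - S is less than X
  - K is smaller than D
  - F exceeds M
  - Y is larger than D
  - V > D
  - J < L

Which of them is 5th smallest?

S

Chaining the given pairs: E < K < D < V < S < X < M < A < Y < F < J < L.
The 5th smallest is S.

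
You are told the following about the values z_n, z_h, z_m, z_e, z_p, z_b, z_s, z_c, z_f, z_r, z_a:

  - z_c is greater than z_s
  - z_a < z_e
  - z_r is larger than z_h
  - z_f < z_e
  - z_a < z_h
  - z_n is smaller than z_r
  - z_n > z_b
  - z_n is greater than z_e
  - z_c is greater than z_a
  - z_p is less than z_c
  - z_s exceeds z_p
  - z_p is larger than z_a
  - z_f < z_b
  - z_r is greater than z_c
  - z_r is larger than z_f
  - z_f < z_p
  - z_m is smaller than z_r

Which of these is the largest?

Chaining downward from z_r: directly below it, z_m, z_f, z_n, z_c, z_h; then z_a, z_p, z_e, z_b, z_s.
That covers every other element, and nothing is given above z_r, so z_r is the largest.

z_r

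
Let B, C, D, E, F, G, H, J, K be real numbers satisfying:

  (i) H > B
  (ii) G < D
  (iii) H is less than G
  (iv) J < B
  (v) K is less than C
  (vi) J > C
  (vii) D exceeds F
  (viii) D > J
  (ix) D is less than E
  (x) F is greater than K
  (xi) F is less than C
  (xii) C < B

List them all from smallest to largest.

K < F < C < J < B < H < G < D < E

The consecutive links are each given: K < F; F < C; C < J; J < B; B < H; H < G; G < D; D < E.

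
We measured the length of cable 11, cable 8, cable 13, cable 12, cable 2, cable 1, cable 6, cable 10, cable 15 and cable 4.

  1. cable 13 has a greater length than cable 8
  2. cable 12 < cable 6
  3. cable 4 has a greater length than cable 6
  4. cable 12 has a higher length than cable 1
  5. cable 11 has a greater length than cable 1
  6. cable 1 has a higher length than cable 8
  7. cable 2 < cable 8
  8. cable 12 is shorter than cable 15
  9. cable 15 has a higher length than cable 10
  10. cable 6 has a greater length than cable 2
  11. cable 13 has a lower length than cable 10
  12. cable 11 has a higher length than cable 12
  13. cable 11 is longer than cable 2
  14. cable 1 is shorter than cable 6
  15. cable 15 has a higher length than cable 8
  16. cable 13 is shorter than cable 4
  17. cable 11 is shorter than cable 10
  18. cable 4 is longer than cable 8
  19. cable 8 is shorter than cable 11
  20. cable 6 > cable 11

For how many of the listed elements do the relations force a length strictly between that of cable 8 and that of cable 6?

The relations place cable 8 below cable 6. An element lies strictly between them when it is forced above cable 8 and also forced below cable 6.
Above cable 8: {cable 13, cable 1, cable 12, cable 11, cable 10, cable 15, cable 4}. Below cable 6: {cable 2, cable 1, cable 12, cable 11}.
Intersection: {cable 1, cable 12, cable 11} — 3.

3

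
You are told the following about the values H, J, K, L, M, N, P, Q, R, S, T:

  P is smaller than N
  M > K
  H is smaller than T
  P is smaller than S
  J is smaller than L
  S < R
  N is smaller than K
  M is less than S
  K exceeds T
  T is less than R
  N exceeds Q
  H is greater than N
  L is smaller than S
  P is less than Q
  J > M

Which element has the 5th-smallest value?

T

Chaining the given pairs: P < Q < N < H < T < K < M < J < L < S < R.
Counting 5 from the smallest end gives T.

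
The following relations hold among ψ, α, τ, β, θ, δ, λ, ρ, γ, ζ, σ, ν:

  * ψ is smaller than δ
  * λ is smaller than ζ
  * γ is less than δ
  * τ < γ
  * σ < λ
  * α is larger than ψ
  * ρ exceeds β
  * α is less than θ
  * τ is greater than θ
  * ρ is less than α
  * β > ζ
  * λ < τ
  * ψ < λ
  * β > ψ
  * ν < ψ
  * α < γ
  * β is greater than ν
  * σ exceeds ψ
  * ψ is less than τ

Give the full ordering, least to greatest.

Nothing is placed below ν, so it is least; from there ν < ψ; ψ < σ; σ < λ; λ < ζ; ζ < β; β < ρ; ρ < α; α < θ; θ < τ; τ < γ; γ < δ, each given directly.

ν < ψ < σ < λ < ζ < β < ρ < α < θ < τ < γ < δ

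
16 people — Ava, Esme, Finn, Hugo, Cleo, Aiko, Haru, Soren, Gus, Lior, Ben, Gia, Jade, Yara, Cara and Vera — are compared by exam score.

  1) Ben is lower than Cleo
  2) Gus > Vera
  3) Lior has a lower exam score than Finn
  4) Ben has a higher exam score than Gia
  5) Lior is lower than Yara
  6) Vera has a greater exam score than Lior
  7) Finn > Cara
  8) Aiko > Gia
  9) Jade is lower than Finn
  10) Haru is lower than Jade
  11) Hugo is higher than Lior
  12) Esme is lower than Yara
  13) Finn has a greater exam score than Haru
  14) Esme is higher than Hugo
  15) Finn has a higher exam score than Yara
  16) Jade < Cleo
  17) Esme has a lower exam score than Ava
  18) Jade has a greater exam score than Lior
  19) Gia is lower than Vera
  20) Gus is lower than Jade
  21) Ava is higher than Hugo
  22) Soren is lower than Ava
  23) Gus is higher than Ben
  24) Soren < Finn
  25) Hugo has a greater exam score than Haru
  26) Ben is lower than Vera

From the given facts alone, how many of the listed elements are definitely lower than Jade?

6

From Jade the given relations immediately reach Lior, Haru, Gus.
From those, Ben, Vera — 5 in total.
From those, Gia — 6 in total.
No other element is forced below Jade by the given relations, so the count is 6.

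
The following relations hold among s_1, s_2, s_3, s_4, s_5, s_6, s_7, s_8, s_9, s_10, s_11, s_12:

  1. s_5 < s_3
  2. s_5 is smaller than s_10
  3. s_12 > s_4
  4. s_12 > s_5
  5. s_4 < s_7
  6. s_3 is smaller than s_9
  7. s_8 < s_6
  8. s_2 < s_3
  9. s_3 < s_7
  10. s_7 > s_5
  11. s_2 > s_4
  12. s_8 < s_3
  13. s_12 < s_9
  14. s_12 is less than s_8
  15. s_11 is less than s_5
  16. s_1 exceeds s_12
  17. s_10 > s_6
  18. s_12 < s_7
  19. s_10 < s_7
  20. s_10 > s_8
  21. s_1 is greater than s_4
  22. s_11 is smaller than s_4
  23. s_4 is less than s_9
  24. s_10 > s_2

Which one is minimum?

Chaining upward from s_11: directly above it, s_5, s_4; then s_12, s_2, s_10, s_1, s_3, s_7, s_9; then s_8; then s_6.
That covers every other element, and nothing is given below s_11, so s_11 is the minimum.

s_11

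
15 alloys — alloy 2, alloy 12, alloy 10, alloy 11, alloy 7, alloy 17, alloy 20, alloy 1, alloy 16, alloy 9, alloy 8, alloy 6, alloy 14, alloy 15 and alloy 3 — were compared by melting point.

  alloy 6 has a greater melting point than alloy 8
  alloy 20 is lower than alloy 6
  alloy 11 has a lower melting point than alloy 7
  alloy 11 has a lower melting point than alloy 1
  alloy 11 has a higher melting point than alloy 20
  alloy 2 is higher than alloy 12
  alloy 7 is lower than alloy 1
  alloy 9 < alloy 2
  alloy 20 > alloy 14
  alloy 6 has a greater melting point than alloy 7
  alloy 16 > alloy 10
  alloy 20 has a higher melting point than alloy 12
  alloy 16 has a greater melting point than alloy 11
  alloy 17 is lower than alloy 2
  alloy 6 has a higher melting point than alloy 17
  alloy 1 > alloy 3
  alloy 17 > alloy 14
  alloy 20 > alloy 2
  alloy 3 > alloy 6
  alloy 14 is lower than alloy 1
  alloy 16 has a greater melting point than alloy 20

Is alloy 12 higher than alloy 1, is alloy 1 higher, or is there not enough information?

alloy 1

The relevant relations are alloy 12 < alloy 2; alloy 2 < alloy 20; alloy 20 < alloy 11; alloy 11 < alloy 7; alloy 7 < alloy 6; alloy 6 < alloy 3; alloy 3 < alloy 1.
Chaining these gives alloy 12 < alloy 2 < alloy 20 < alloy 11 < alloy 7 < alloy 6 < alloy 3 < alloy 1.
So alloy 1 is higher.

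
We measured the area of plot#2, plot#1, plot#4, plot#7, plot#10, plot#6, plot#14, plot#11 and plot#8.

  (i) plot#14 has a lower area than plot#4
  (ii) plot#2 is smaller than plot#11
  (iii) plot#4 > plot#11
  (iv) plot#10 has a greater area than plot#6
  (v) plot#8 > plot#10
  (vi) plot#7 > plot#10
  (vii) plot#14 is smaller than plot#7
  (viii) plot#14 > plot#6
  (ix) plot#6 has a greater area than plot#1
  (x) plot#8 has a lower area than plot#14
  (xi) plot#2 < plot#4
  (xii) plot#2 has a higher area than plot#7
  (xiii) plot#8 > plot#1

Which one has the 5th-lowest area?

plot#14

Piecing the relations together gives one ordering: plot#1 < plot#6 < plot#10 < plot#8 < plot#14 < plot#7 < plot#2 < plot#11 < plot#4.
The 5th smallest is plot#14.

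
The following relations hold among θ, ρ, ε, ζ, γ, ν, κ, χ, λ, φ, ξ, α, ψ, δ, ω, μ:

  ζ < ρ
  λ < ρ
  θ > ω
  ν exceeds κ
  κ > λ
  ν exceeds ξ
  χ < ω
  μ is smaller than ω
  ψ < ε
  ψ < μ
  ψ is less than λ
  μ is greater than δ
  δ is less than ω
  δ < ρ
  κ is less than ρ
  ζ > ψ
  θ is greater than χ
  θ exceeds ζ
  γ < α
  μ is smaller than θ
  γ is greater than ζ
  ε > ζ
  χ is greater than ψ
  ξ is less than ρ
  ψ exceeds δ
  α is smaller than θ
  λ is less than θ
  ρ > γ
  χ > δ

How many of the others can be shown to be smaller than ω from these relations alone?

4

The elements the relations force below ω are δ, ψ, χ, μ — no chain reaches any other.
That is 4.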